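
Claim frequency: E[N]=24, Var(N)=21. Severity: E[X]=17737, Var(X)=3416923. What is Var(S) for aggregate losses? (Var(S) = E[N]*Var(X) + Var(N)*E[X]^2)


Var(S) = E[N]*Var(X) + Var(N)*E[X]^2
= 24*3416923 + 21*17737^2
= 82006152 + 6606624549
= 6.6886e+09


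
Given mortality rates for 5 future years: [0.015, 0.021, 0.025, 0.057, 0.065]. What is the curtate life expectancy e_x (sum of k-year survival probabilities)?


e_x = sum_{k=1}^{n} k_p_x
k_p_x values:
  1_p_x = 0.985
  2_p_x = 0.964315
  3_p_x = 0.940207
  4_p_x = 0.886615
  5_p_x = 0.828985
e_x = 4.6051


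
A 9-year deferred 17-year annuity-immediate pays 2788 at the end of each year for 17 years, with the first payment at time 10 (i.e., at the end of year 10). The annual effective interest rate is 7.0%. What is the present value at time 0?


PV at time 9 of the 17-year annuity-immediate:
a_n = 2788 * (1-(1+0.07)^(-17))/0.07 = 27219.8657
Discount back 9 years to time 0:
PV = 27219.8657 * (1+0.07)^(-9)
= 27219.8657 * 0.543934
= 14805.8034


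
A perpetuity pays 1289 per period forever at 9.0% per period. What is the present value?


PV = PMT / i
= 1289 / 0.09
= 14322.2222


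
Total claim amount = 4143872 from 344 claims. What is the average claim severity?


severity = total / number
= 4143872 / 344
= 12046.1395


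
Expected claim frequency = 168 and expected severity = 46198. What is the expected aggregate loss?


E[S] = E[N] * E[X]
= 168 * 46198
= 7.7613e+06


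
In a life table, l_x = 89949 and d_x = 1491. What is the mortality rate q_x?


q_x = d_x / l_x
= 1491 / 89949
= 0.0166


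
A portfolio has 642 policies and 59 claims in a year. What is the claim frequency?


frequency = claims / policies
= 59 / 642
= 0.0919


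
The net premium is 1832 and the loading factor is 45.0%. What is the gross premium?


Gross = net * (1 + loading)
= 1832 * (1 + 0.45)
= 1832 * 1.45
= 2656.4


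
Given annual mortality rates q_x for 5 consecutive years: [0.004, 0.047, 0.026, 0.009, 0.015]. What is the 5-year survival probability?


p_k = 1 - q_k for each year
Survival = product of (1 - q_k)
= 0.996 * 0.953 * 0.974 * 0.991 * 0.985
= 0.9024


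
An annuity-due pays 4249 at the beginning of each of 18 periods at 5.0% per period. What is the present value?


PV_due = PMT * (1-(1+i)^(-n))/i * (1+i)
PV_immediate = 49669.0547
PV_due = 49669.0547 * 1.05
= 52152.5075


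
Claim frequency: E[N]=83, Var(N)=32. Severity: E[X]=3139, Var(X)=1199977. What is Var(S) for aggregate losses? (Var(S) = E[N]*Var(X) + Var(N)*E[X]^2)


Var(S) = E[N]*Var(X) + Var(N)*E[X]^2
= 83*1199977 + 32*3139^2
= 99598091 + 315306272
= 4.1490e+08


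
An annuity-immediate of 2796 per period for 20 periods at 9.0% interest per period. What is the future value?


FV = PMT * ((1+i)^n - 1) / i
= 2796 * ((1.09)^20 - 1) / 0.09
= 2796 * (5.604411 - 1) / 0.09
= 143043.6945


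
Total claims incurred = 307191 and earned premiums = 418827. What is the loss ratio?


Loss ratio = claims / premiums
= 307191 / 418827
= 0.7335


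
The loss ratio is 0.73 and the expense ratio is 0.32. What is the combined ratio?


Combined ratio = loss ratio + expense ratio
= 0.73 + 0.32
= 1.05


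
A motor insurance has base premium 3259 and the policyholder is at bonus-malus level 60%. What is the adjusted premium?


adjusted = base * BM_level / 100
= 3259 * 60 / 100
= 3259 * 0.6
= 1955.4


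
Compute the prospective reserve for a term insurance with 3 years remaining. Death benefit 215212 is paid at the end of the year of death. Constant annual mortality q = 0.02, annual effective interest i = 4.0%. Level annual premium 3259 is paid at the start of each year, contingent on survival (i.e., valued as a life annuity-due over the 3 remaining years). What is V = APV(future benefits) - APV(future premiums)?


v = 1/(1+i) = 0.961538
APV(future benefits) per unit = sum_{k=0}^{2} k_p_x * q * v^(k+1) = 0.054428
APV(future benefits) = 215212 * 0.054428 = 11713.54
Life annuity-due factor ä_{x:3} = sum_{k=0}^{2} k_p_x * v^k = 2.830251
APV(future premiums) = 3259 * 2.830251 = 9223.7896
V = 11713.54 - 9223.7896
= 2489.7505


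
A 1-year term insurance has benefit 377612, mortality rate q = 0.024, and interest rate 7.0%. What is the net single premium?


NSP = benefit * q * v
v = 1/(1+i) = 0.934579
NSP = 377612 * 0.024 * 0.934579
= 8469.8019


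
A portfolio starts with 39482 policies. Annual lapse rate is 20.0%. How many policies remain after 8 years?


remaining = initial * (1 - lapse)^years
= 39482 * (1 - 0.2)^8
= 39482 * 0.167772
= 6623.9804


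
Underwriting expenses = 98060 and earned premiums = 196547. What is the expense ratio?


Expense ratio = expenses / premiums
= 98060 / 196547
= 0.4989


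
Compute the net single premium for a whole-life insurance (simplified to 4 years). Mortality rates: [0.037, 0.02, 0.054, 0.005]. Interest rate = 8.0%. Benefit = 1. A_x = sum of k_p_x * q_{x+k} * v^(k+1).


v = 0.925926
Year 0: k_p_x=1.0, q=0.037, term=0.034259
Year 1: k_p_x=0.963, q=0.02, term=0.016512
Year 2: k_p_x=0.94374, q=0.054, term=0.040455
Year 3: k_p_x=0.892778, q=0.005, term=0.003281
A_x = 0.0945


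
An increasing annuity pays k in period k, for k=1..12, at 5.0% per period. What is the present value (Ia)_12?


(Ia)_n = sum_{k=1}^{n} k * v^k, v = 1/(1+i)
v = 0.952381
Sum computed term by term:
(Ia)_12 = 52.4873


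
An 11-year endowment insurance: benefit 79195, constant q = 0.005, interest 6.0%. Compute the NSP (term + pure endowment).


Term component = 3054.9301
Pure endowment = 11_p_x * v^11 * benefit = 0.946355 * 0.526788 * 79195 = 39480.9081
NSP = 42535.8383


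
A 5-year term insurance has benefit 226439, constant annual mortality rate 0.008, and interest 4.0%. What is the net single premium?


NSP = benefit * sum_{k=0}^{n-1} k_p_x * q * v^(k+1)
With constant q=0.008, v=0.961538
Sum = 0.035071
NSP = 226439 * 0.035071
= 7941.5228


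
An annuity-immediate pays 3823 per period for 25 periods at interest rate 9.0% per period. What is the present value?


PV = PMT * (1 - (1+i)^(-n)) / i
= 3823 * (1 - (1+0.09)^(-25)) / 0.09
= 3823 * (1 - 0.115968) / 0.09
= 3823 * 9.82258
= 37551.7218


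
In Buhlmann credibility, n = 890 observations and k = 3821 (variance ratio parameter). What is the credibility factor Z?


Z = n / (n + k)
= 890 / (890 + 3821)
= 890 / 4711
= 0.1889


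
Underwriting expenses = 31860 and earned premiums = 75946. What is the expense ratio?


Expense ratio = expenses / premiums
= 31860 / 75946
= 0.4195


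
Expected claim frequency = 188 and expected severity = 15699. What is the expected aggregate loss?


E[S] = E[N] * E[X]
= 188 * 15699
= 2.9514e+06


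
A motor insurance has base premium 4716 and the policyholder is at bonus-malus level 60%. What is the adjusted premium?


adjusted = base * BM_level / 100
= 4716 * 60 / 100
= 4716 * 0.6
= 2829.6


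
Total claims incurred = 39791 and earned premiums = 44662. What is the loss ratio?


Loss ratio = claims / premiums
= 39791 / 44662
= 0.8909


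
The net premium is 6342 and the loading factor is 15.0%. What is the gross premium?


Gross = net * (1 + loading)
= 6342 * (1 + 0.15)
= 6342 * 1.15
= 7293.3


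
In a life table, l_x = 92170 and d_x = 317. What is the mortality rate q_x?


q_x = d_x / l_x
= 317 / 92170
= 0.0034


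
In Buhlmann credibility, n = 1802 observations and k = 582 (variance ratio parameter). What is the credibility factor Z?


Z = n / (n + k)
= 1802 / (1802 + 582)
= 1802 / 2384
= 0.7559


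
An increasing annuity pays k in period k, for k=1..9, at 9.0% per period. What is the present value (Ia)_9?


(Ia)_n = sum_{k=1}^{n} k * v^k, v = 1/(1+i)
v = 0.917431
Sum computed term by term:
(Ia)_9 = 26.5663


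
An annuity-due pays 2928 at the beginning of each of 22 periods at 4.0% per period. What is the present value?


PV_due = PMT * (1-(1+i)^(-n))/i * (1+i)
PV_immediate = 42312.8657
PV_due = 42312.8657 * 1.04
= 44005.3803


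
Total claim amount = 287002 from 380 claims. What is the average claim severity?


severity = total / number
= 287002 / 380
= 755.2684


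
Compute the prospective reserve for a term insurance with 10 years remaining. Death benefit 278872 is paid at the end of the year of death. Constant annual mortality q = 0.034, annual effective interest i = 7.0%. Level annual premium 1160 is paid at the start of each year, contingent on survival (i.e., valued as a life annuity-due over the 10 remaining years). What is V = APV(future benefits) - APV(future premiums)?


v = 1/(1+i) = 0.934579
APV(future benefits) per unit = sum_{k=0}^{9} k_p_x * q * v^(k+1) = 0.209331
APV(future benefits) = 278872 * 0.209331 = 58376.4788
Life annuity-due factor ä_{x:10} = sum_{k=0}^{9} k_p_x * v^k = 6.587761
APV(future premiums) = 1160 * 6.587761 = 7641.8029
V = 58376.4788 - 7641.8029
= 50734.6759


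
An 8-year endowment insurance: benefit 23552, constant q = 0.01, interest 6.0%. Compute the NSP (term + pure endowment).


Term component = 1416.6816
Pure endowment = 8_p_x * v^8 * benefit = 0.922745 * 0.627412 * 23552 = 13635.2287
NSP = 15051.9103


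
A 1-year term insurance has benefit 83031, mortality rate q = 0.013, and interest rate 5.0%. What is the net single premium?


NSP = benefit * q * v
v = 1/(1+i) = 0.952381
NSP = 83031 * 0.013 * 0.952381
= 1028.0029


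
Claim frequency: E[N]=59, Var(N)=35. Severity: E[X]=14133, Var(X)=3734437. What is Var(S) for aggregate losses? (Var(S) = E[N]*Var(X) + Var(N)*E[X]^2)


Var(S) = E[N]*Var(X) + Var(N)*E[X]^2
= 59*3734437 + 35*14133^2
= 220331783 + 6990959115
= 7.2113e+09


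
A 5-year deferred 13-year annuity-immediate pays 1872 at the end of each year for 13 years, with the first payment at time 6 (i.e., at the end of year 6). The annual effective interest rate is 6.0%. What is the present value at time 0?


PV at time 5 of the 13-year annuity-immediate:
a_n = 1872 * (1-(1+0.06)^(-13))/0.06 = 16572.2225
Discount back 5 years to time 0:
PV = 16572.2225 * (1+0.06)^(-5)
= 16572.2225 * 0.747258
= 12383.7287


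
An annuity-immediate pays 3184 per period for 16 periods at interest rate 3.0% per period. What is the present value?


PV = PMT * (1 - (1+i)^(-n)) / i
= 3184 * (1 - (1+0.03)^(-16)) / 0.03
= 3184 * (1 - 0.623167) / 0.03
= 3184 * 12.561102
= 39994.5489


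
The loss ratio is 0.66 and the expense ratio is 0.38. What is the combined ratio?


Combined ratio = loss ratio + expense ratio
= 0.66 + 0.38
= 1.04


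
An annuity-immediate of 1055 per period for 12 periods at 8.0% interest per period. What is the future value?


FV = PMT * ((1+i)^n - 1) / i
= 1055 * ((1.08)^12 - 1) / 0.08
= 1055 * (2.51817 - 1) / 0.08
= 20020.8684


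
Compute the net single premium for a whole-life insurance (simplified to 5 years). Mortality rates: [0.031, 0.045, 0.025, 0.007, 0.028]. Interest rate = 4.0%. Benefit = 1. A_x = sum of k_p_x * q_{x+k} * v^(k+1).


v = 0.961538
Year 0: k_p_x=1.0, q=0.031, term=0.029808
Year 1: k_p_x=0.969, q=0.045, term=0.040315
Year 2: k_p_x=0.925395, q=0.025, term=0.020567
Year 3: k_p_x=0.90226, q=0.007, term=0.005399
Year 4: k_p_x=0.895944, q=0.028, term=0.020619
A_x = 0.1167


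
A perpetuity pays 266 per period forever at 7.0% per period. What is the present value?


PV = PMT / i
= 266 / 0.07
= 3800.0


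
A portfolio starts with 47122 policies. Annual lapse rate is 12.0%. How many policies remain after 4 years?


remaining = initial * (1 - lapse)^years
= 47122 * (1 - 0.12)^4
= 47122 * 0.599695
= 28258.8448


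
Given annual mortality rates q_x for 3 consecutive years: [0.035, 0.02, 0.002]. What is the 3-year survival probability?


p_k = 1 - q_k for each year
Survival = product of (1 - q_k)
= 0.965 * 0.98 * 0.998
= 0.9438


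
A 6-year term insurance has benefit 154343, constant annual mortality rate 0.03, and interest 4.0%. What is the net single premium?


NSP = benefit * sum_{k=0}^{n-1} k_p_x * q * v^(k+1)
With constant q=0.03, v=0.961538
Sum = 0.146439
NSP = 154343 * 0.146439
= 22601.7767


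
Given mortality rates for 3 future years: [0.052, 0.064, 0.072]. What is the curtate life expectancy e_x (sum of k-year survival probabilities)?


e_x = sum_{k=1}^{n} k_p_x
k_p_x values:
  1_p_x = 0.948
  2_p_x = 0.887328
  3_p_x = 0.82344
e_x = 2.6588


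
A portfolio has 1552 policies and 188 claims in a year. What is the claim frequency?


frequency = claims / policies
= 188 / 1552
= 0.1211


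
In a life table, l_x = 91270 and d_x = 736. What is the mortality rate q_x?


q_x = d_x / l_x
= 736 / 91270
= 0.0081


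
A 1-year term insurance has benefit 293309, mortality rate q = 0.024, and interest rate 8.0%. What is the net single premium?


NSP = benefit * q * v
v = 1/(1+i) = 0.925926
NSP = 293309 * 0.024 * 0.925926
= 6517.9778


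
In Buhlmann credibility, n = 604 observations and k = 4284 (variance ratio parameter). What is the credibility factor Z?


Z = n / (n + k)
= 604 / (604 + 4284)
= 604 / 4888
= 0.1236


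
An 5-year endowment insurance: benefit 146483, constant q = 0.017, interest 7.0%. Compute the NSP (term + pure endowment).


Term component = 9891.9152
Pure endowment = 5_p_x * v^5 * benefit = 0.917841 * 0.712986 * 146483 = 95859.6693
NSP = 105751.5845


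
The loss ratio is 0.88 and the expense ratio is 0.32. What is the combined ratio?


Combined ratio = loss ratio + expense ratio
= 0.88 + 0.32
= 1.2


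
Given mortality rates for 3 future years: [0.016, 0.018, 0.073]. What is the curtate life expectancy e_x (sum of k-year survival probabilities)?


e_x = sum_{k=1}^{n} k_p_x
k_p_x values:
  1_p_x = 0.984
  2_p_x = 0.966288
  3_p_x = 0.895749
e_x = 2.846


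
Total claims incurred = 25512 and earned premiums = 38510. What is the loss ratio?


Loss ratio = claims / premiums
= 25512 / 38510
= 0.6625


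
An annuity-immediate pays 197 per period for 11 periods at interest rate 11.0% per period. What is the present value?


PV = PMT * (1 - (1+i)^(-n)) / i
= 197 * (1 - (1+0.11)^(-11)) / 0.11
= 197 * (1 - 0.317283) / 0.11
= 197 * 6.206515
= 1222.6835


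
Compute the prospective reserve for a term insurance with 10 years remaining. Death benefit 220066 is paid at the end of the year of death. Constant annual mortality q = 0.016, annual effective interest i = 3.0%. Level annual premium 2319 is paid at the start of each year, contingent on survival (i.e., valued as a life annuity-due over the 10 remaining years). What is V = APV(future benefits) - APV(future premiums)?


v = 1/(1+i) = 0.970874
APV(future benefits) per unit = sum_{k=0}^{9} k_p_x * q * v^(k+1) = 0.127563
APV(future benefits) = 220066 * 0.127563 = 28072.3722
Life annuity-due factor ä_{x:10} = sum_{k=0}^{9} k_p_x * v^k = 8.211895
APV(future premiums) = 2319 * 8.211895 = 19043.3853
V = 28072.3722 - 19043.3853
= 9028.9869


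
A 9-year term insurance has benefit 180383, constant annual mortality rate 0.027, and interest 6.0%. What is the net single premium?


NSP = benefit * sum_{k=0}^{n-1} k_p_x * q * v^(k+1)
With constant q=0.027, v=0.943396
Sum = 0.16676
NSP = 180383 * 0.16676
= 30080.7445


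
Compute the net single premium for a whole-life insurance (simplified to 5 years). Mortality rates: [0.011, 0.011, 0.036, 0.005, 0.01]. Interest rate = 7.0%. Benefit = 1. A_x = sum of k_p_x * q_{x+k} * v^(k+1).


v = 0.934579
Year 0: k_p_x=1.0, q=0.011, term=0.01028
Year 1: k_p_x=0.989, q=0.011, term=0.009502
Year 2: k_p_x=0.978121, q=0.036, term=0.028744
Year 3: k_p_x=0.942909, q=0.005, term=0.003597
Year 4: k_p_x=0.938194, q=0.01, term=0.006689
A_x = 0.0588


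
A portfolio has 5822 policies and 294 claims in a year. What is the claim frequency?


frequency = claims / policies
= 294 / 5822
= 0.0505


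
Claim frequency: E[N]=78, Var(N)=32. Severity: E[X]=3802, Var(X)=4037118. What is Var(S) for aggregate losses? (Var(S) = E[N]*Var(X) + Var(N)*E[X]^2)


Var(S) = E[N]*Var(X) + Var(N)*E[X]^2
= 78*4037118 + 32*3802^2
= 314895204 + 462566528
= 7.7746e+08


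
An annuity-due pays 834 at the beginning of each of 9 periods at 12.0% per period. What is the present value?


PV_due = PMT * (1-(1+i)^(-n))/i * (1+i)
PV_immediate = 4443.7603
PV_due = 4443.7603 * 1.12
= 4977.0116


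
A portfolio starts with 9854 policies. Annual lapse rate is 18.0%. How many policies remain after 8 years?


remaining = initial * (1 - lapse)^years
= 9854 * (1 - 0.18)^8
= 9854 * 0.204414
= 2014.2964


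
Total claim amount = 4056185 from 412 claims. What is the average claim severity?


severity = total / number
= 4056185 / 412
= 9845.1092


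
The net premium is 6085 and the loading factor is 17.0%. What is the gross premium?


Gross = net * (1 + loading)
= 6085 * (1 + 0.17)
= 6085 * 1.17
= 7119.45


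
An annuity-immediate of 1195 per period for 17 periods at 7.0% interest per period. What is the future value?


FV = PMT * ((1+i)^n - 1) / i
= 1195 * ((1.07)^17 - 1) / 0.07
= 1195 * (3.158815 - 1) / 0.07
= 36854.0597


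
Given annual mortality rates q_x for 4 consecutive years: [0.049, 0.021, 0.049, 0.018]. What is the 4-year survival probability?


p_k = 1 - q_k for each year
Survival = product of (1 - q_k)
= 0.951 * 0.979 * 0.951 * 0.982
= 0.8695


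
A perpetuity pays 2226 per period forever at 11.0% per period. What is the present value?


PV = PMT / i
= 2226 / 0.11
= 20236.3636


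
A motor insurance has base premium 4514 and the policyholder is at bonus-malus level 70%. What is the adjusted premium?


adjusted = base * BM_level / 100
= 4514 * 70 / 100
= 4514 * 0.7
= 3159.8


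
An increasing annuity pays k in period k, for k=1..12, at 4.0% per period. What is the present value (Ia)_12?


(Ia)_n = sum_{k=1}^{n} k * v^k, v = 1/(1+i)
v = 0.961538
Sum computed term by term:
(Ia)_12 = 56.6328


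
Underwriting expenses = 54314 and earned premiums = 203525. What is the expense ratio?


Expense ratio = expenses / premiums
= 54314 / 203525
= 0.2669


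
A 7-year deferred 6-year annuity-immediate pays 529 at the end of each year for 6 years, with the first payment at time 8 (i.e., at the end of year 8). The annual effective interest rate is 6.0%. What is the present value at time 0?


PV at time 7 of the 6-year annuity-immediate:
a_n = 529 * (1-(1+0.06)^(-6))/0.06 = 2601.2646
Discount back 7 years to time 0:
PV = 2601.2646 * (1+0.06)^(-7)
= 2601.2646 * 0.665057
= 1729.9895


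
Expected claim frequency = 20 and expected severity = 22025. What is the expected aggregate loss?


E[S] = E[N] * E[X]
= 20 * 22025
= 440500


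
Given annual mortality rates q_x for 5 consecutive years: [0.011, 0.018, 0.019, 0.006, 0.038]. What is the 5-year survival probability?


p_k = 1 - q_k for each year
Survival = product of (1 - q_k)
= 0.989 * 0.982 * 0.981 * 0.994 * 0.962
= 0.911


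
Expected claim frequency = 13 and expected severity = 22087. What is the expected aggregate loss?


E[S] = E[N] * E[X]
= 13 * 22087
= 287131


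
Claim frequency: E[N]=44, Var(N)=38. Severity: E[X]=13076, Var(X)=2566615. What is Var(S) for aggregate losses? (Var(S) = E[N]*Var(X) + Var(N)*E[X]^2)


Var(S) = E[N]*Var(X) + Var(N)*E[X]^2
= 44*2566615 + 38*13076^2
= 112931060 + 6497307488
= 6.6102e+09


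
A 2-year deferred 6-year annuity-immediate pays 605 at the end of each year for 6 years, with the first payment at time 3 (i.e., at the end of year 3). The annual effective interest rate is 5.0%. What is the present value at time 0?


PV at time 2 of the 6-year annuity-immediate:
a_n = 605 * (1-(1+0.05)^(-6))/0.05 = 3070.7937
Discount back 2 years to time 0:
PV = 3070.7937 * (1+0.05)^(-2)
= 3070.7937 * 0.907029
= 2785.3004


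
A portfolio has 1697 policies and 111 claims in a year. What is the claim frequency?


frequency = claims / policies
= 111 / 1697
= 0.0654


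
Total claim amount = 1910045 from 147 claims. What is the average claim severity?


severity = total / number
= 1910045 / 147
= 12993.5034


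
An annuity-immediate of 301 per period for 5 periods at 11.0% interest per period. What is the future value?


FV = PMT * ((1+i)^n - 1) / i
= 301 * ((1.11)^5 - 1) / 0.11
= 301 * (1.685058 - 1) / 0.11
= 1874.5682


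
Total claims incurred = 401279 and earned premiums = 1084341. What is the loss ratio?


Loss ratio = claims / premiums
= 401279 / 1084341
= 0.3701


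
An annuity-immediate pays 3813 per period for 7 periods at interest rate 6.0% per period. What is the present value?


PV = PMT * (1 - (1+i)^(-n)) / i
= 3813 * (1 - (1+0.06)^(-7)) / 0.06
= 3813 * (1 - 0.665057) / 0.06
= 3813 * 5.582381
= 21285.6204


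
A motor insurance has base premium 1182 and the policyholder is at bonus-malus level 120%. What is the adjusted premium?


adjusted = base * BM_level / 100
= 1182 * 120 / 100
= 1182 * 1.2
= 1418.4


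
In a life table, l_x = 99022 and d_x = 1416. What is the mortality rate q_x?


q_x = d_x / l_x
= 1416 / 99022
= 0.0143


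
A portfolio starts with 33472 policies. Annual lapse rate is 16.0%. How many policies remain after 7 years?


remaining = initial * (1 - lapse)^years
= 33472 * (1 - 0.16)^7
= 33472 * 0.29509
= 9877.2641


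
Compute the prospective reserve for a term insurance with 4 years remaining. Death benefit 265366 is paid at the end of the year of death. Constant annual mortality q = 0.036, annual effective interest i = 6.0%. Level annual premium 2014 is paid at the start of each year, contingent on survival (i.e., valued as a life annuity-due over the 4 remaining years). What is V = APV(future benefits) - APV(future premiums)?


v = 1/(1+i) = 0.943396
APV(future benefits) per unit = sum_{k=0}^{3} k_p_x * q * v^(k+1) = 0.118483
APV(future benefits) = 265366 * 0.118483 = 31441.3927
Life annuity-due factor ä_{x:4} = sum_{k=0}^{3} k_p_x * v^k = 3.48867
APV(future premiums) = 2014 * 3.48867 = 7026.1809
V = 31441.3927 - 7026.1809
= 24415.2118


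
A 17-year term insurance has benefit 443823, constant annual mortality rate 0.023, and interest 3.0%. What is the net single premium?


NSP = benefit * sum_{k=0}^{n-1} k_p_x * q * v^(k+1)
With constant q=0.023, v=0.970874
Sum = 0.257185
NSP = 443823 * 0.257185
= 114144.5602


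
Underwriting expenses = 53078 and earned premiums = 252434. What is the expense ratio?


Expense ratio = expenses / premiums
= 53078 / 252434
= 0.2103


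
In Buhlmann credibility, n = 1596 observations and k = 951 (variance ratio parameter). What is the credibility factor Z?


Z = n / (n + k)
= 1596 / (1596 + 951)
= 1596 / 2547
= 0.6266


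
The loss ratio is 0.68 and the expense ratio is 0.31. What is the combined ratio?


Combined ratio = loss ratio + expense ratio
= 0.68 + 0.31
= 0.99


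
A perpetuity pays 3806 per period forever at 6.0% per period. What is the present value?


PV = PMT / i
= 3806 / 0.06
= 63433.3333


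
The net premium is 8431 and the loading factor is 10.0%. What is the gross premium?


Gross = net * (1 + loading)
= 8431 * (1 + 0.1)
= 8431 * 1.1
= 9274.1


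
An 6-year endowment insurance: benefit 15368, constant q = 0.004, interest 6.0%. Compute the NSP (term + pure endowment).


Term component = 299.4745
Pure endowment = 6_p_x * v^6 * benefit = 0.976239 * 0.704961 * 15368 = 10576.4079
NSP = 10875.8824


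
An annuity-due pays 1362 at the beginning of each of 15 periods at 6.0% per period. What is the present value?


PV_due = PMT * (1-(1+i)^(-n))/i * (1+i)
PV_immediate = 13228.0831
PV_due = 13228.0831 * 1.06
= 14021.7681


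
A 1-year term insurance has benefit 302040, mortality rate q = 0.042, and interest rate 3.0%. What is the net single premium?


NSP = benefit * q * v
v = 1/(1+i) = 0.970874
NSP = 302040 * 0.042 * 0.970874
= 12316.1942


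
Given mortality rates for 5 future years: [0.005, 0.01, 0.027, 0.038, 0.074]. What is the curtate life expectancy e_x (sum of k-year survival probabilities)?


e_x = sum_{k=1}^{n} k_p_x
k_p_x values:
  1_p_x = 0.995
  2_p_x = 0.98505
  3_p_x = 0.958454
  4_p_x = 0.922032
  5_p_x = 0.853802
e_x = 4.7143


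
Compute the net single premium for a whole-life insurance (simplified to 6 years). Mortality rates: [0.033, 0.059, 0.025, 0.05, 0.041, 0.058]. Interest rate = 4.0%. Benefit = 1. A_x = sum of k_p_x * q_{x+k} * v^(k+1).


v = 0.961538
Year 0: k_p_x=1.0, q=0.033, term=0.031731
Year 1: k_p_x=0.967, q=0.059, term=0.052749
Year 2: k_p_x=0.909947, q=0.025, term=0.020223
Year 3: k_p_x=0.887198, q=0.05, term=0.037919
Year 4: k_p_x=0.842838, q=0.041, term=0.028403
Year 5: k_p_x=0.808282, q=0.058, term=0.03705
A_x = 0.2081


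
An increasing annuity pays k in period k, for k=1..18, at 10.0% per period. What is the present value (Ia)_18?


(Ia)_n = sum_{k=1}^{n} k * v^k, v = 1/(1+i)
v = 0.909091
Sum computed term by term:
(Ia)_18 = 57.841


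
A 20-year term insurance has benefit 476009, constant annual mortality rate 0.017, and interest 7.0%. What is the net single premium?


NSP = benefit * sum_{k=0}^{n-1} k_p_x * q * v^(k+1)
With constant q=0.017, v=0.934579
Sum = 0.159566
NSP = 476009 * 0.159566
= 75954.8002


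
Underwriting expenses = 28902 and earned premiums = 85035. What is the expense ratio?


Expense ratio = expenses / premiums
= 28902 / 85035
= 0.3399


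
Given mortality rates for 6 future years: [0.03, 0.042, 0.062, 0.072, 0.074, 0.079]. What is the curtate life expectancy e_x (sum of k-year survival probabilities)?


e_x = sum_{k=1}^{n} k_p_x
k_p_x values:
  1_p_x = 0.97
  2_p_x = 0.92926
  3_p_x = 0.871646
  4_p_x = 0.808887
  5_p_x = 0.74903
  6_p_x = 0.689856
e_x = 5.0187


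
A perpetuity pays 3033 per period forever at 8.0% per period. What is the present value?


PV = PMT / i
= 3033 / 0.08
= 37912.5


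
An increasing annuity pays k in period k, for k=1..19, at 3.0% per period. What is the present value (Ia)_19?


(Ia)_n = sum_{k=1}^{n} k * v^k, v = 1/(1+i)
v = 0.970874
Sum computed term by term:
(Ia)_19 = 130.6026


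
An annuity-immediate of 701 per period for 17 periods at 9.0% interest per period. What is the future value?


FV = PMT * ((1+i)^n - 1) / i
= 701 * ((1.09)^17 - 1) / 0.09
= 701 * (4.327633 - 1) / 0.09
= 25918.5669


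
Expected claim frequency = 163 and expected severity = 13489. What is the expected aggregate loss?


E[S] = E[N] * E[X]
= 163 * 13489
= 2.1987e+06


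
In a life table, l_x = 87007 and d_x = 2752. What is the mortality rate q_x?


q_x = d_x / l_x
= 2752 / 87007
= 0.0316


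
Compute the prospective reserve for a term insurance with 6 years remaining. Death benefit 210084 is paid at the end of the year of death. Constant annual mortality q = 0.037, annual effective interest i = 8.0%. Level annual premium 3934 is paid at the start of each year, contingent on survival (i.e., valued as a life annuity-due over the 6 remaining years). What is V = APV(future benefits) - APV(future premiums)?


v = 1/(1+i) = 0.925926
APV(future benefits) per unit = sum_{k=0}^{5} k_p_x * q * v^(k+1) = 0.1573
APV(future benefits) = 210084 * 0.1573 = 33046.2354
Life annuity-due factor ä_{x:6} = sum_{k=0}^{5} k_p_x * v^k = 4.591463
APV(future premiums) = 3934 * 4.591463 = 18062.8136
V = 33046.2354 - 18062.8136
= 14983.4217


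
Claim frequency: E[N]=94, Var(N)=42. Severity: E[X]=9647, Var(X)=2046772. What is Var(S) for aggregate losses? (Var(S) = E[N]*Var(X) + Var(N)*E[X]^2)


Var(S) = E[N]*Var(X) + Var(N)*E[X]^2
= 94*2046772 + 42*9647^2
= 192396568 + 3908713578
= 4.1011e+09


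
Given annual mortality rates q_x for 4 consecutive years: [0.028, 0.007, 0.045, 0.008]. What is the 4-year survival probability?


p_k = 1 - q_k for each year
Survival = product of (1 - q_k)
= 0.972 * 0.993 * 0.955 * 0.992
= 0.9144


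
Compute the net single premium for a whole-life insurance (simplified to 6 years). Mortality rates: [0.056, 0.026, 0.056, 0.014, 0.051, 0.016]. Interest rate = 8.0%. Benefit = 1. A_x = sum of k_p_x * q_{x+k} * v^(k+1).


v = 0.925926
Year 0: k_p_x=1.0, q=0.056, term=0.051852
Year 1: k_p_x=0.944, q=0.026, term=0.021043
Year 2: k_p_x=0.919456, q=0.056, term=0.040874
Year 3: k_p_x=0.867966, q=0.014, term=0.008932
Year 4: k_p_x=0.855815, q=0.051, term=0.029705
Year 5: k_p_x=0.812168, q=0.016, term=0.008189
A_x = 0.1606


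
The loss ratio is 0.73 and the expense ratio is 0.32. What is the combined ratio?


Combined ratio = loss ratio + expense ratio
= 0.73 + 0.32
= 1.05


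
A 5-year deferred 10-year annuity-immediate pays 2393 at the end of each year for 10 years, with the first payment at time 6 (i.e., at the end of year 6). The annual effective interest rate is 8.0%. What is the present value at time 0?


PV at time 5 of the 10-year annuity-immediate:
a_n = 2393 * (1-(1+0.08)^(-10))/0.08 = 16057.2248
Discount back 5 years to time 0:
PV = 16057.2248 * (1+0.08)^(-5)
= 16057.2248 * 0.680583
= 10928.2774


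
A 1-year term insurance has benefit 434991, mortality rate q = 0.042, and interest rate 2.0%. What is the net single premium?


NSP = benefit * q * v
v = 1/(1+i) = 0.980392
NSP = 434991 * 0.042 * 0.980392
= 17911.3941


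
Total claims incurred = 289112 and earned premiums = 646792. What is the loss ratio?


Loss ratio = claims / premiums
= 289112 / 646792
= 0.447


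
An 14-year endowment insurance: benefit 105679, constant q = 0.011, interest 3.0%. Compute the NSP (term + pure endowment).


Term component = 12297.3793
Pure endowment = 14_p_x * v^14 * benefit = 0.856541 * 0.661118 * 105679 = 59843.3134
NSP = 72140.6927


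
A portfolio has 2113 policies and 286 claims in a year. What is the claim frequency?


frequency = claims / policies
= 286 / 2113
= 0.1354


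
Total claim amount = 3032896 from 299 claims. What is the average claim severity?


severity = total / number
= 3032896 / 299
= 10143.4649


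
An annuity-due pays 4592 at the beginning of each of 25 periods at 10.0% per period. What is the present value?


PV_due = PMT * (1-(1+i)^(-n))/i * (1+i)
PV_immediate = 41681.7678
PV_due = 41681.7678 * 1.1
= 45849.9445


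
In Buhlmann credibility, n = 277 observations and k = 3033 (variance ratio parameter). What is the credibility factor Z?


Z = n / (n + k)
= 277 / (277 + 3033)
= 277 / 3310
= 0.0837


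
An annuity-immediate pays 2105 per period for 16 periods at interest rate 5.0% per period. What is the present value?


PV = PMT * (1 - (1+i)^(-n)) / i
= 2105 * (1 - (1+0.05)^(-16)) / 0.05
= 2105 * (1 - 0.458112) / 0.05
= 2105 * 10.83777
= 22813.5049


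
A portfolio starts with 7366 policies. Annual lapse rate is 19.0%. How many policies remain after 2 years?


remaining = initial * (1 - lapse)^years
= 7366 * (1 - 0.19)^2
= 7366 * 0.6561
= 4832.8326


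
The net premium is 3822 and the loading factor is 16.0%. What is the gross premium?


Gross = net * (1 + loading)
= 3822 * (1 + 0.16)
= 3822 * 1.16
= 4433.52


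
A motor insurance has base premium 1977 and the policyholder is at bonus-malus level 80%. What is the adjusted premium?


adjusted = base * BM_level / 100
= 1977 * 80 / 100
= 1977 * 0.8
= 1581.6


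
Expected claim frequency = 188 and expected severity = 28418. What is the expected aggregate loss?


E[S] = E[N] * E[X]
= 188 * 28418
= 5.3426e+06


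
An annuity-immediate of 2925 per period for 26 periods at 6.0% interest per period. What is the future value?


FV = PMT * ((1+i)^n - 1) / i
= 2925 * ((1.06)^26 - 1) / 0.06
= 2925 * (4.549383 - 1) / 0.06
= 173032.4194


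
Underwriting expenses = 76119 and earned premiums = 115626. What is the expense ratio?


Expense ratio = expenses / premiums
= 76119 / 115626
= 0.6583


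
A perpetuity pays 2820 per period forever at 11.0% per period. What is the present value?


PV = PMT / i
= 2820 / 0.11
= 25636.3636


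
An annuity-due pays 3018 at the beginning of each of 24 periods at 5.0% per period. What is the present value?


PV_due = PMT * (1-(1+i)^(-n))/i * (1+i)
PV_immediate = 41644.3009
PV_due = 41644.3009 * 1.05
= 43726.516


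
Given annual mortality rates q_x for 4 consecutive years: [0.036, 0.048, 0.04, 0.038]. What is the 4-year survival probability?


p_k = 1 - q_k for each year
Survival = product of (1 - q_k)
= 0.964 * 0.952 * 0.96 * 0.962
= 0.8475


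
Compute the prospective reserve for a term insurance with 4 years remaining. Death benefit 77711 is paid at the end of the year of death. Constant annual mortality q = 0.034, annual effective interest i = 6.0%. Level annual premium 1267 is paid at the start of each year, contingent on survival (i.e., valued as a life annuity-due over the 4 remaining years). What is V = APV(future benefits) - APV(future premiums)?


v = 1/(1+i) = 0.943396
APV(future benefits) per unit = sum_{k=0}^{3} k_p_x * q * v^(k+1) = 0.112222
APV(future benefits) = 77711 * 0.112222 = 8720.8771
Life annuity-due factor ä_{x:4} = sum_{k=0}^{3} k_p_x * v^k = 3.498683
APV(future premiums) = 1267 * 3.498683 = 4432.8316
V = 8720.8771 - 4432.8316
= 4288.0455


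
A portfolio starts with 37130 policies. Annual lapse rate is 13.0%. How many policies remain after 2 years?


remaining = initial * (1 - lapse)^years
= 37130 * (1 - 0.13)^2
= 37130 * 0.7569
= 28103.697


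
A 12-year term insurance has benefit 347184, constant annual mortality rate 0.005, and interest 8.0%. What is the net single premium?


NSP = benefit * sum_{k=0}^{n-1} k_p_x * q * v^(k+1)
With constant q=0.005, v=0.925926
Sum = 0.036828
NSP = 347184 * 0.036828
= 12785.9418


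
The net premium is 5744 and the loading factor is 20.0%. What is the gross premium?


Gross = net * (1 + loading)
= 5744 * (1 + 0.2)
= 5744 * 1.2
= 6892.8


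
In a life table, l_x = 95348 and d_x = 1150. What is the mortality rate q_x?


q_x = d_x / l_x
= 1150 / 95348
= 0.0121


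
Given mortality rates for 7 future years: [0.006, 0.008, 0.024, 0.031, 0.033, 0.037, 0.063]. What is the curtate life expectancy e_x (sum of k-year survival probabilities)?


e_x = sum_{k=1}^{n} k_p_x
k_p_x values:
  1_p_x = 0.994
  2_p_x = 0.986048
  3_p_x = 0.962383
  4_p_x = 0.932549
  5_p_x = 0.901775
  6_p_x = 0.868409
  7_p_x = 0.813699
e_x = 6.4589


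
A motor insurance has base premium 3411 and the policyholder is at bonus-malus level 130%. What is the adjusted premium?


adjusted = base * BM_level / 100
= 3411 * 130 / 100
= 3411 * 1.3
= 4434.3


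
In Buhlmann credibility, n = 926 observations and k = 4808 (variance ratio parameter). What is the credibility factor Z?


Z = n / (n + k)
= 926 / (926 + 4808)
= 926 / 5734
= 0.1615


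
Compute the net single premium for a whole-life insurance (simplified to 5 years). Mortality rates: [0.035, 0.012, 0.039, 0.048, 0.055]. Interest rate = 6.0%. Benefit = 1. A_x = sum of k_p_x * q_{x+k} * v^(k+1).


v = 0.943396
Year 0: k_p_x=1.0, q=0.035, term=0.033019
Year 1: k_p_x=0.965, q=0.012, term=0.010306
Year 2: k_p_x=0.95342, q=0.039, term=0.03122
Year 3: k_p_x=0.916237, q=0.048, term=0.034836
Year 4: k_p_x=0.872257, q=0.055, term=0.035849
A_x = 0.1452


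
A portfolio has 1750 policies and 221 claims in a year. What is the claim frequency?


frequency = claims / policies
= 221 / 1750
= 0.1263


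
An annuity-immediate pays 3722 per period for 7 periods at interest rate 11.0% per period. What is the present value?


PV = PMT * (1 - (1+i)^(-n)) / i
= 3722 * (1 - (1+0.11)^(-7)) / 0.11
= 3722 * (1 - 0.481658) / 0.11
= 3722 * 4.712196
= 17538.7945


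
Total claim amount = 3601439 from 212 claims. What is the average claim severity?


severity = total / number
= 3601439 / 212
= 16987.9198


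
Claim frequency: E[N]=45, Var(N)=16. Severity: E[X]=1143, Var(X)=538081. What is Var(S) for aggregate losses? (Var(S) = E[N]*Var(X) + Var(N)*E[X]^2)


Var(S) = E[N]*Var(X) + Var(N)*E[X]^2
= 45*538081 + 16*1143^2
= 24213645 + 20903184
= 4.5117e+07


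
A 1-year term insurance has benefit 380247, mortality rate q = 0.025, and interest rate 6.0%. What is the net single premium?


NSP = benefit * q * v
v = 1/(1+i) = 0.943396
NSP = 380247 * 0.025 * 0.943396
= 8968.0896


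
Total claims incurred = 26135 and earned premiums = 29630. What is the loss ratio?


Loss ratio = claims / premiums
= 26135 / 29630
= 0.882


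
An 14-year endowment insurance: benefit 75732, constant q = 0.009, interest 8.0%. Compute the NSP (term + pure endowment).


Term component = 5360.9244
Pure endowment = 14_p_x * v^14 * benefit = 0.881112 * 0.340461 * 75732 = 22718.4141
NSP = 28079.3386


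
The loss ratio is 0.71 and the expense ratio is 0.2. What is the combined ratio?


Combined ratio = loss ratio + expense ratio
= 0.71 + 0.2
= 0.91


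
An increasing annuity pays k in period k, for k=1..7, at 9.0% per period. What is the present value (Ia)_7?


(Ia)_n = sum_{k=1}^{n} k * v^k, v = 1/(1+i)
v = 0.917431
Sum computed term by term:
(Ia)_7 = 18.4075


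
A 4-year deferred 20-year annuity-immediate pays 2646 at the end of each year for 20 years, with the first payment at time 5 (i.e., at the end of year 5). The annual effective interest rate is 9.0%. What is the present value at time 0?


PV at time 4 of the 20-year annuity-immediate:
a_n = 2646 * (1-(1+0.09)^(-20))/0.09 = 24154.1318
Discount back 4 years to time 0:
PV = 24154.1318 * (1+0.09)^(-4)
= 24154.1318 * 0.708425
= 17111.3959


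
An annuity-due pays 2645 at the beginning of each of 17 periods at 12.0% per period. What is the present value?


PV_due = PMT * (1-(1+i)^(-n))/i * (1+i)
PV_immediate = 18831.4227
PV_due = 18831.4227 * 1.12
= 21091.1934


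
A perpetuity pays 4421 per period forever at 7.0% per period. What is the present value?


PV = PMT / i
= 4421 / 0.07
= 63157.1429


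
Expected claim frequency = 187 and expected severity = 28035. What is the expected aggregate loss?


E[S] = E[N] * E[X]
= 187 * 28035
= 5.2425e+06


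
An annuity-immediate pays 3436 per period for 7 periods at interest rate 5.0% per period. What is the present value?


PV = PMT * (1 - (1+i)^(-n)) / i
= 3436 * (1 - (1+0.05)^(-7)) / 0.05
= 3436 * (1 - 0.710681) / 0.05
= 3436 * 5.786373
= 19881.979


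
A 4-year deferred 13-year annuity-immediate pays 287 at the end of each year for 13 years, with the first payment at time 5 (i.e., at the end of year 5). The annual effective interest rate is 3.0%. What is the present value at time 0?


PV at time 4 of the 13-year annuity-immediate:
a_n = 287 * (1-(1+0.03)^(-13))/0.03 = 3052.2322
Discount back 4 years to time 0:
PV = 3052.2322 * (1+0.03)^(-4)
= 3052.2322 * 0.888487
= 2711.8688


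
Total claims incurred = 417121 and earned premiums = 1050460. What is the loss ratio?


Loss ratio = claims / premiums
= 417121 / 1050460
= 0.3971


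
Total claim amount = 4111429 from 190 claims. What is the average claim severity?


severity = total / number
= 4111429 / 190
= 21639.1


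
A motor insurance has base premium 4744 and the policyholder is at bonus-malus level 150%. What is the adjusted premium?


adjusted = base * BM_level / 100
= 4744 * 150 / 100
= 4744 * 1.5
= 7116.0


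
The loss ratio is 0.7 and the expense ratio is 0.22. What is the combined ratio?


Combined ratio = loss ratio + expense ratio
= 0.7 + 0.22
= 0.92


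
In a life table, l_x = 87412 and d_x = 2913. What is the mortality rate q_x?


q_x = d_x / l_x
= 2913 / 87412
= 0.0333


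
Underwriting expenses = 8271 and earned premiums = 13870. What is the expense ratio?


Expense ratio = expenses / premiums
= 8271 / 13870
= 0.5963


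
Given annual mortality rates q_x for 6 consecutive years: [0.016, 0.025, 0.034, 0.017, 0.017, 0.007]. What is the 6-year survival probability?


p_k = 1 - q_k for each year
Survival = product of (1 - q_k)
= 0.984 * 0.975 * 0.966 * 0.983 * 0.983 * 0.993
= 0.8893
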